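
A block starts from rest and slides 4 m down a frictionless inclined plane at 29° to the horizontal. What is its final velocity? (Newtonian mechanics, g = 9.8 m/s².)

a = g sin(θ) = 9.8 × sin(29°) = 4.7511 m/s²
v = √(2ad) = √(2 × 4.7511 × 4) = 6.17 m/s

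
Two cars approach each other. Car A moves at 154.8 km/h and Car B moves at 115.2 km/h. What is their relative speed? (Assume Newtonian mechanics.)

v_rel = v_A + v_B = 154.8 + 115.2 = 270.0 km/h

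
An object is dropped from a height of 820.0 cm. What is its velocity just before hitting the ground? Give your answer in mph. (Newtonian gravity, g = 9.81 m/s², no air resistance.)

h = 820.0 cm × 0.01 = 8.2 m
v = √(2gh) = √(2 × 9.81 × 8.2) = 12.684 m/s
v = 12.684 m/s / 0.44704 = 28.37 mph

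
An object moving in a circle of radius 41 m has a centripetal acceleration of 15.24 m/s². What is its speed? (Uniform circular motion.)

v = √(a_c × r) = √(15.24 × 41) = 25.0 m/s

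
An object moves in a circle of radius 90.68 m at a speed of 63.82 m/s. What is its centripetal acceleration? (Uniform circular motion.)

a_c = v²/r = 63.82²/90.68 = 4072.9924/90.68 = 44.92 m/s²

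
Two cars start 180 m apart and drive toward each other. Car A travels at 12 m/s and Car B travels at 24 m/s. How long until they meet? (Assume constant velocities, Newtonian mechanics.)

Combined speed: v_combined = 12 + 24 = 36 m/s
Time to meet: t = d/v_combined = 180/36 = 5.0 s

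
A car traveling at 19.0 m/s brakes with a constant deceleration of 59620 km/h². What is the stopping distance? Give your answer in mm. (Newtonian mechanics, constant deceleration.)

a = 59620 km/h² × 7.716049382716049e-05 = 4.60031 m/s²
d = v₀² / (2a) = 19.0² / (2 × 4.60031) = 361.0 / 9.20062 = 39.2365 m
d = 39.2365 m / 0.001 = 39240 mm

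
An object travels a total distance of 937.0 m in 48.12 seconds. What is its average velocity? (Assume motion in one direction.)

v_avg = Δd / Δt = 937.0 / 48.12 = 19.47 m/s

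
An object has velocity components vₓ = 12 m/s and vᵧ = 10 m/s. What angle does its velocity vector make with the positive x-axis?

θ = arctan(vᵧ/vₓ) = arctan(10/12) = 39.81°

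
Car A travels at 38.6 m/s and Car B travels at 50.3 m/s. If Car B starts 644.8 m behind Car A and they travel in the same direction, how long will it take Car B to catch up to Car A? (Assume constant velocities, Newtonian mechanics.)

Relative speed: v_rel = 50.3 - 38.6 = 11.7 m/s
Time to catch: t = d₀/v_rel = 644.8/11.7 = 55.11 s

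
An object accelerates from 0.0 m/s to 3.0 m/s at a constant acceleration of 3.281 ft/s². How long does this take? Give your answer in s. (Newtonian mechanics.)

a = 3.281 ft/s² × 0.3048 = 1.00005 m/s²
t = (v - v₀) / a = (3.0 - 0.0) / 1.00005 = 3.0 s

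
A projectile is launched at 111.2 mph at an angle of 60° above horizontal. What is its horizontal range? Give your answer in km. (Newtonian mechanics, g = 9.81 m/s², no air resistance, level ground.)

v₀ = 111.2 mph × 0.44704 = 49.7108 m/s
R = v₀² × sin(2θ) / g = 49.7108² × sin(2 × 60°) / 9.81 = 2471.16 × 0.866025 / 9.81 = 218.154 m
R = 218.154 m / 1000.0 = 0.2182 km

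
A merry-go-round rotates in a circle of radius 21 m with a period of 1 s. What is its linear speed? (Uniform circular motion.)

v = 2πr/T = 2π×21/1 = 131.95 m/s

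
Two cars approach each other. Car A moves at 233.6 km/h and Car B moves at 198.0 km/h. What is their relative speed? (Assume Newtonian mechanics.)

v_rel = v_A + v_B = 233.6 + 198.0 = 431.6 km/h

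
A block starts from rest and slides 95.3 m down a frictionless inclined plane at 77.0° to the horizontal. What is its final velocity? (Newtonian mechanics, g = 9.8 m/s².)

a = g sin(θ) = 9.8 × sin(77.0°) = 9.5488 m/s²
v = √(2ad) = √(2 × 9.5488 × 95.3) = 42.66 m/s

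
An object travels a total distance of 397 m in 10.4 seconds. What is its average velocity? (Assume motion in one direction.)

v_avg = Δd / Δt = 397 / 10.4 = 38.17 m/s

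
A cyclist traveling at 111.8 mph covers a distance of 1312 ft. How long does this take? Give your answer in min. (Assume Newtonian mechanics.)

d = 1312 ft × 0.3048 = 399.898 m
v = 111.8 mph × 0.44704 = 49.9791 m/s
t = d / v = 399.898 / 49.9791 = 8.0013 s
t = 8.0013 s / 60.0 = 0.1334 min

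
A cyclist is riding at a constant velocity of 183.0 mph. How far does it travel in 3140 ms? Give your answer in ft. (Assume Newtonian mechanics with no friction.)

v = 183.0 mph × 0.44704 = 81.8083 m/s
t = 3140 ms × 0.001 = 3.14 s
d = v × t = 81.8083 × 3.14 = 256.878 m
d = 256.878 m / 0.3048 = 842.8 ft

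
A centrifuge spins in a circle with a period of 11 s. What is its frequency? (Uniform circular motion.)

f = 1/T = 1/11 = 0.0909 Hz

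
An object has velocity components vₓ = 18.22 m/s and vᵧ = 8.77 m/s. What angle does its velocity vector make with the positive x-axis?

θ = arctan(vᵧ/vₓ) = arctan(8.77/18.22) = 25.7°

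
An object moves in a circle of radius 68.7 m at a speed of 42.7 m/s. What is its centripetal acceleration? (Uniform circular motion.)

a_c = v²/r = 42.7²/68.7 = 1823.29/68.7 = 26.54 m/s²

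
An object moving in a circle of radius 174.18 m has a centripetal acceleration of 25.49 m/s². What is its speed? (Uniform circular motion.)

v = √(a_c × r) = √(25.49 × 174.18) = 66.63 m/s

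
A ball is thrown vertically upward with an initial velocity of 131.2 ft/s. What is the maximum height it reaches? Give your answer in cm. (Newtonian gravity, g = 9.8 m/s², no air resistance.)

v₀ = 131.2 ft/s × 0.3048 = 39.9898 m/s
h_max = v₀² / (2g) = 39.9898² / (2 × 9.8) = 1599.18 / 19.6 = 81.5908 m
h_max = 81.5908 m / 0.01 = 8159 cm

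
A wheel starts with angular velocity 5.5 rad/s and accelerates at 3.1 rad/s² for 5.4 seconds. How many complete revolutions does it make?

θ = ω₀t + ½αt² = 5.5×5.4 + ½×3.1×5.4² = 74.898 rad
Total revolutions = θ/(2π) = 74.898/(2π) = 11.92
Complete revolutions = ⌊11.92⌋ = 11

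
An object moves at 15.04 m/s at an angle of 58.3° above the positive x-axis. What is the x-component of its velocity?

vₓ = v cos(θ) = 15.04 × cos(58.3°) = 7.9 m/s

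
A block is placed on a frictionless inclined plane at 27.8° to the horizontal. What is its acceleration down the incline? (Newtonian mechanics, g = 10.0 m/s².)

a = g sin(θ) = 10.0 × sin(27.8°) = 10.0 × 0.4664 = 4.66 m/s²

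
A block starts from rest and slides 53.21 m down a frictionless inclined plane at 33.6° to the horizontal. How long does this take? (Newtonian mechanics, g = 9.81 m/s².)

a = g sin(θ) = 9.81 × sin(33.6°) = 5.4288 m/s²
t = √(2d/a) = √(2 × 53.21 / 5.4288) = 4.43 s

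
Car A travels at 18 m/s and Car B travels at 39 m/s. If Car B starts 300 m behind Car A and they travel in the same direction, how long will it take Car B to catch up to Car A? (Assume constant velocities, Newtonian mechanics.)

Relative speed: v_rel = 39 - 18 = 21 m/s
Time to catch: t = d₀/v_rel = 300/21 = 14.29 s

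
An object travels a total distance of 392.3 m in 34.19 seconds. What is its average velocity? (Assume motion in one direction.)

v_avg = Δd / Δt = 392.3 / 34.19 = 11.47 m/s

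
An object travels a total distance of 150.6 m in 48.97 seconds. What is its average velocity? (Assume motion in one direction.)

v_avg = Δd / Δt = 150.6 / 48.97 = 3.08 m/s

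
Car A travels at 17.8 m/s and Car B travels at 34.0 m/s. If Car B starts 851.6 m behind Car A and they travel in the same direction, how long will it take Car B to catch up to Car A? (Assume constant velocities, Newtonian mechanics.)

Relative speed: v_rel = 34.0 - 17.8 = 16.2 m/s
Time to catch: t = d₀/v_rel = 851.6/16.2 = 52.57 s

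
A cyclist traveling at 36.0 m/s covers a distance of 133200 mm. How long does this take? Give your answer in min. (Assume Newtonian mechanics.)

d = 133200 mm × 0.001 = 133.2 m
t = d / v = 133.2 / 36.0 = 3.7 s
t = 3.7 s / 60.0 = 0.06167 min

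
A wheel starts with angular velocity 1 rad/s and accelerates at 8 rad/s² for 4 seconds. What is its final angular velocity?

ω = ω₀ + αt = 1 + 8 × 4 = 33 rad/s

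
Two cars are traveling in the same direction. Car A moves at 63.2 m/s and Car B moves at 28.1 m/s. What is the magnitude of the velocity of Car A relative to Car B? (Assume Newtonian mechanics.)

v_rel = |v_A - v_B| = |63.2 - 28.1| = 35.1 m/s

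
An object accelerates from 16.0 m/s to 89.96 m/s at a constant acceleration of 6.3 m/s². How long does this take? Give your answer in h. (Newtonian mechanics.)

t = (v - v₀) / a = (89.96 - 16.0) / 6.3 = 11.7397 s
t = 11.7397 s / 3600.0 = 0.003261 h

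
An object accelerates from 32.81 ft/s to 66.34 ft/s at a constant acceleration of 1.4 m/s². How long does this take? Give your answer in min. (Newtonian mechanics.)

v₀ = 32.81 ft/s × 0.3048 = 10.0005 m/s
v = 66.34 ft/s × 0.3048 = 20.2204 m/s
t = (v - v₀) / a = (20.2204 - 10.0005) / 1.4 = 7.29993 s
t = 7.29993 s / 60.0 = 0.1217 min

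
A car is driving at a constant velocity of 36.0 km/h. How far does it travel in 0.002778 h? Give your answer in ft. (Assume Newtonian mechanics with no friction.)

v = 36.0 km/h × 0.2777777777777778 = 10.0 m/s
t = 0.002778 h × 3600.0 = 10.0008 s
d = v × t = 10.0 × 10.0008 = 100.008 m
d = 100.008 m / 0.3048 = 328.1 ft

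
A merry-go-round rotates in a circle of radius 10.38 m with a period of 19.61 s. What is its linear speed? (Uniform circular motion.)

v = 2πr/T = 2π×10.38/19.61 = 3.33 m/s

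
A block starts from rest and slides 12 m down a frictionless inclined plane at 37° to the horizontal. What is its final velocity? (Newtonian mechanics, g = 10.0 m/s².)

a = g sin(θ) = 10.0 × sin(37°) = 6.0182 m/s²
v = √(2ad) = √(2 × 6.0182 × 12) = 12.02 m/s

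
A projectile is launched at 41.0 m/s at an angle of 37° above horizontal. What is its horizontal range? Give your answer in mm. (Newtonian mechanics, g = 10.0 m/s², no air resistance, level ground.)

R = v₀² × sin(2θ) / g = 41.0² × sin(2 × 37°) / 10.0 = 1681.0 × 0.961262 / 10.0 = 161.588 m
R = 161.588 m / 0.001 = 161600 mm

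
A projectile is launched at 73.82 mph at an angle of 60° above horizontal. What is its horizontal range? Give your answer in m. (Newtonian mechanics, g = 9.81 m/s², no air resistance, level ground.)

v₀ = 73.82 mph × 0.44704 = 33.0005 m/s
R = v₀² × sin(2θ) / g = 33.0005² × sin(2 × 60°) / 9.81 = 1089.03 × 0.866025 / 9.81 = 96.14 m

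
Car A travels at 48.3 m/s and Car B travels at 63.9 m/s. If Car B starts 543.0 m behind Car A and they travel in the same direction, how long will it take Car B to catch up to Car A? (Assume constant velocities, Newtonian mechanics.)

Relative speed: v_rel = 63.9 - 48.3 = 15.6 m/s
Time to catch: t = d₀/v_rel = 543.0/15.6 = 34.81 s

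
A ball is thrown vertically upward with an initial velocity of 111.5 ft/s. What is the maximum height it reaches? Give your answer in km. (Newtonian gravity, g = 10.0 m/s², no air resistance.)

v₀ = 111.5 ft/s × 0.3048 = 33.9852 m/s
h_max = v₀² / (2g) = 33.9852² / (2 × 10.0) = 1154.99 / 20.0 = 57.7495 m
h_max = 57.7495 m / 1000.0 = 0.05775 km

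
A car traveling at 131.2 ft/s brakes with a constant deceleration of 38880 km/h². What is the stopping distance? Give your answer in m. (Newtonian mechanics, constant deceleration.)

v₀ = 131.2 ft/s × 0.3048 = 39.9898 m/s
a = 38880 km/h² × 7.716049382716049e-05 = 3.0 m/s²
d = v₀² / (2a) = 39.9898² / (2 × 3.0) = 1599.18 / 6.0 = 266.5 m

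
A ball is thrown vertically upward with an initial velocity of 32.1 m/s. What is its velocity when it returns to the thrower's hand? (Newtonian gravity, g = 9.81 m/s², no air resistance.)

By conservation of energy (no air resistance), the ball returns to the throw height with the same speed as launch, but directed downward.
|v_ground| = v₀ = 32.1 m/s
v_ground = 32.1 m/s (downward)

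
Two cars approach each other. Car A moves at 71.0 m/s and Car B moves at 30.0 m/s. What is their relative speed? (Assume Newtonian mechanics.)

v_rel = v_A + v_B = 71.0 + 30.0 = 101.0 m/s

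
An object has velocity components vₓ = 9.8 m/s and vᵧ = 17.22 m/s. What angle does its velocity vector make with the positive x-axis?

θ = arctan(vᵧ/vₓ) = arctan(17.22/9.8) = 60.36°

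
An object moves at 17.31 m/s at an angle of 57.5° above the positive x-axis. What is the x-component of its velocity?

vₓ = v cos(θ) = 17.31 × cos(57.5°) = 9.3 m/s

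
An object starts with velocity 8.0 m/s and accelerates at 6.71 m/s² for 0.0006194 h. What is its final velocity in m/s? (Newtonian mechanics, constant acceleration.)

t = 0.0006194 h × 3600.0 = 2.22984 s
v = v₀ + a × t = 8.0 + 6.71 × 2.22984 = 22.96 m/s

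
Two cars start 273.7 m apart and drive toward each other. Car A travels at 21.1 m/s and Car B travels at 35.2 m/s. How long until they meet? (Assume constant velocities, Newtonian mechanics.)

Combined speed: v_combined = 21.1 + 35.2 = 56.3 m/s
Time to meet: t = d/v_combined = 273.7/56.3 = 4.86 s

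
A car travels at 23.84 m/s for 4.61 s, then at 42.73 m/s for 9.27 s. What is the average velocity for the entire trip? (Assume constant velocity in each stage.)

d₁ = v₁t₁ = 23.84 × 4.61 = 109.9024 m
d₂ = v₂t₂ = 42.73 × 9.27 = 396.1071 m
d_total = 506.0095 m, t_total = 13.88 s
v_avg = d_total/t_total = 506.0095/13.88 = 36.46 m/s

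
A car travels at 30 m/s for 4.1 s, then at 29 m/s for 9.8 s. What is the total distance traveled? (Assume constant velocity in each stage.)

d₁ = v₁t₁ = 30 × 4.1 = 123.0 m
d₂ = v₂t₂ = 29 × 9.8 = 284.2 m
d_total = 123.0 + 284.2 = 407.2 m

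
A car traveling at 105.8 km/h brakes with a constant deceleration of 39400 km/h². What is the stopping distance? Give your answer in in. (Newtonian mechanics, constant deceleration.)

v₀ = 105.8 km/h × 0.2777777777777778 = 29.3889 m/s
a = 39400 km/h² × 7.716049382716049e-05 = 3.04012 m/s²
d = v₀² / (2a) = 29.3889² / (2 × 3.04012) = 863.707 / 6.08024 = 142.051 m
d = 142.051 m / 0.0254 = 5593 in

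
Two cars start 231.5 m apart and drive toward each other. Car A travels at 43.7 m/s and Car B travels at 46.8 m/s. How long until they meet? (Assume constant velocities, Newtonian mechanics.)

Combined speed: v_combined = 43.7 + 46.8 = 90.5 m/s
Time to meet: t = d/v_combined = 231.5/90.5 = 2.56 s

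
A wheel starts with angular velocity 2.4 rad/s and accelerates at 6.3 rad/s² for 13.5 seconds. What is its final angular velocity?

ω = ω₀ + αt = 2.4 + 6.3 × 13.5 = 87.45 rad/s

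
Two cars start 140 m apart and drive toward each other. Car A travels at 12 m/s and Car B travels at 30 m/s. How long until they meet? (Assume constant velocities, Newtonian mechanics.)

Combined speed: v_combined = 12 + 30 = 42 m/s
Time to meet: t = d/v_combined = 140/42 = 3.33 s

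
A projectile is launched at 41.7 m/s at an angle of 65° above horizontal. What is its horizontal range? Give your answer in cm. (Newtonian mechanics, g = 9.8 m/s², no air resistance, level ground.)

R = v₀² × sin(2θ) / g = 41.7² × sin(2 × 65°) / 9.8 = 1738.89 × 0.766044 / 9.8 = 135.925 m
R = 135.925 m / 0.01 = 13590 cm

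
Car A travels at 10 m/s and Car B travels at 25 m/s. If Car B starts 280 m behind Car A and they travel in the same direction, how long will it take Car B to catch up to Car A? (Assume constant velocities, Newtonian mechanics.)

Relative speed: v_rel = 25 - 10 = 15 m/s
Time to catch: t = d₀/v_rel = 280/15 = 18.67 s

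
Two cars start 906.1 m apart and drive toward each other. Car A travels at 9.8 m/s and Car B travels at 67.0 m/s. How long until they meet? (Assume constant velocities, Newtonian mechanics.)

Combined speed: v_combined = 9.8 + 67.0 = 76.8 m/s
Time to meet: t = d/v_combined = 906.1/76.8 = 11.8 s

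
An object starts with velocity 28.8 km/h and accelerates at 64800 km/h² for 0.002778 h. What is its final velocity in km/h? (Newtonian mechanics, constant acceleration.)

v₀ = 28.8 km/h × 0.2777777777777778 = 8.0 m/s
a = 64800 km/h² × 7.716049382716049e-05 = 5.0 m/s²
t = 0.002778 h × 3600.0 = 10.0008 s
v = v₀ + a × t = 8.0 + 5.0 × 10.0008 = 58.004 m/s
v = 58.004 m/s / 0.2777777777777778 = 208.8 km/h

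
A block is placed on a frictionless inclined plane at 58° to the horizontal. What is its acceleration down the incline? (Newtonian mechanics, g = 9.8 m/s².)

a = g sin(θ) = 9.8 × sin(58°) = 9.8 × 0.848 = 8.31 m/s²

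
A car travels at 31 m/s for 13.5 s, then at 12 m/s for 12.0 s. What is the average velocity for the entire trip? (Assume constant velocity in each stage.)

d₁ = v₁t₁ = 31 × 13.5 = 418.5 m
d₂ = v₂t₂ = 12 × 12.0 = 144.0 m
d_total = 562.5 m, t_total = 25.5 s
v_avg = d_total/t_total = 562.5/25.5 = 22.06 m/s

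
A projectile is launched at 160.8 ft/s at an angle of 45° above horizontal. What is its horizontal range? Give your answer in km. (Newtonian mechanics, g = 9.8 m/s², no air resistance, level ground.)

v₀ = 160.8 ft/s × 0.3048 = 49.0118 m/s
R = v₀² × sin(2θ) / g = 49.0118² × sin(2 × 45°) / 9.8 = 2402.16 × 1.0 / 9.8 = 245.118 m
R = 245.118 m / 1000.0 = 0.2451 km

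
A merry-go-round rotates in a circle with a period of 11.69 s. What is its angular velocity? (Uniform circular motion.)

ω = 2π/T = 2π/11.69 = 0.5375 rad/s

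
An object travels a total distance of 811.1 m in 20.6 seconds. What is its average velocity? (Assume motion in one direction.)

v_avg = Δd / Δt = 811.1 / 20.6 = 39.37 m/s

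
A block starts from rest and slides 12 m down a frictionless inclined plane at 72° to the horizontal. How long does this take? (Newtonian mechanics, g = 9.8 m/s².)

a = g sin(θ) = 9.8 × sin(72°) = 9.3204 m/s²
t = √(2d/a) = √(2 × 12 / 9.3204) = 1.6 s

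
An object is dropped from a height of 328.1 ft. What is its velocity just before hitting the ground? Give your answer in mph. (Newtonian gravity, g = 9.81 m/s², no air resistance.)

h = 328.1 ft × 0.3048 = 100.005 m
v = √(2gh) = √(2 × 9.81 × 100.005) = 44.2956 m/s
v = 44.2956 m/s / 0.44704 = 99.09 mph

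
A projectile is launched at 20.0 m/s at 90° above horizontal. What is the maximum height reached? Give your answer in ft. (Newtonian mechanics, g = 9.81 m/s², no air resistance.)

H = v₀² × sin²(θ) / (2g) = 20.0² × sin(90°)² / (2 × 9.81) = 400.0 × 1.0 / 19.62 = 20.3874 m
H = 20.3874 m / 0.3048 = 66.89 ft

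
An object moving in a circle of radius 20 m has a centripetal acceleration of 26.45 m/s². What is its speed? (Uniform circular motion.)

v = √(a_c × r) = √(26.45 × 20) = 23.0 m/s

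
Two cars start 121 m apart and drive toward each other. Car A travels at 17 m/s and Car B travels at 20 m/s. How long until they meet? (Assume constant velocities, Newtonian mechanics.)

Combined speed: v_combined = 17 + 20 = 37 m/s
Time to meet: t = d/v_combined = 121/37 = 3.27 s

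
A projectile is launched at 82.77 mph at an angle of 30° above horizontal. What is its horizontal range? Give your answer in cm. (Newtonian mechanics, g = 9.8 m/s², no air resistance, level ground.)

v₀ = 82.77 mph × 0.44704 = 37.0015 m/s
R = v₀² × sin(2θ) / g = 37.0015² × sin(2 × 30°) / 9.8 = 1369.11 × 0.866025 / 9.8 = 120.988 m
R = 120.988 m / 0.01 = 12100 cm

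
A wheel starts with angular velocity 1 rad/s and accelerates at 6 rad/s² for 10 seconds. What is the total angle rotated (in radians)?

θ = ω₀t + ½αt² = 1×10 + ½×6×10² = 310.0 rad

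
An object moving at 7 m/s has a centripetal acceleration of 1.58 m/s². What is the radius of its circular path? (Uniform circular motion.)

r = v²/a_c = 7²/1.58 = 31.01 m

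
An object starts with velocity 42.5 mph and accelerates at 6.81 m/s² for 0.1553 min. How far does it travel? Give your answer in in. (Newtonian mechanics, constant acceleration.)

v₀ = 42.5 mph × 0.44704 = 18.9992 m/s
t = 0.1553 min × 60.0 = 9.318 s
d = v₀ × t + ½ × a × t² = 18.9992 × 9.318 + 0.5 × 6.81 × 9.318² = 472.674 m
d = 472.674 m / 0.0254 = 18610 in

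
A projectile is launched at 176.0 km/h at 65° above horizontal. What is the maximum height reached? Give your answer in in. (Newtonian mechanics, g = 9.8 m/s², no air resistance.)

v₀ = 176.0 km/h × 0.2777777777777778 = 48.8889 m/s
H = v₀² × sin²(θ) / (2g) = 48.8889² × sin(65°)² / (2 × 9.8) = 2390.12 × 0.821394 / 19.6 = 100.165 m
H = 100.165 m / 0.0254 = 3944 in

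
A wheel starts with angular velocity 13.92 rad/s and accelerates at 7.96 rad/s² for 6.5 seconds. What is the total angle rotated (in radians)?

θ = ω₀t + ½αt² = 13.92×6.5 + ½×7.96×6.5² = 258.63 rad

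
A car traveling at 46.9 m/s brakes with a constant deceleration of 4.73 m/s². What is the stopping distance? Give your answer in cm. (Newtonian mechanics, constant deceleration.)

d = v₀² / (2a) = 46.9² / (2 × 4.73) = 2199.61 / 9.46 = 232.517 m
d = 232.517 m / 0.01 = 23250 cm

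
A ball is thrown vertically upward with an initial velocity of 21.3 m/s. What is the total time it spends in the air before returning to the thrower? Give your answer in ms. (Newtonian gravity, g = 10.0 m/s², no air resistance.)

t_total = 2 × v₀ / g = 2 × 21.3 / 10.0 = 4.26 s
t_total = 4.26 s / 0.001 = 4260 ms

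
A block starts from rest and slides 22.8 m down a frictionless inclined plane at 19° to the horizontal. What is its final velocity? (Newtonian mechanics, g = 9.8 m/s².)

a = g sin(θ) = 9.8 × sin(19°) = 3.1906 m/s²
v = √(2ad) = √(2 × 3.1906 × 22.8) = 12.06 m/s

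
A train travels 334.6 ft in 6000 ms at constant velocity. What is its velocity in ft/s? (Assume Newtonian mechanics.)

d = 334.6 ft × 0.3048 = 101.986 m
t = 6000 ms × 0.001 = 6.0 s
v = d / t = 101.986 / 6.0 = 16.9977 m/s
v = 16.9977 m/s / 0.3048 = 55.77 ft/s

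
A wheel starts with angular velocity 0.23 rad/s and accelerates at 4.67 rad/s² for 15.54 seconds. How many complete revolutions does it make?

θ = ω₀t + ½αt² = 0.23×15.54 + ½×4.67×15.54² = 567.457086 rad
Total revolutions = θ/(2π) = 567.457086/(2π) = 90.31
Complete revolutions = ⌊90.31⌋ = 90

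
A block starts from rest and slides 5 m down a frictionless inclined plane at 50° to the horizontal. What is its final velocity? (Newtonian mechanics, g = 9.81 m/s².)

a = g sin(θ) = 9.81 × sin(50°) = 7.5149 m/s²
v = √(2ad) = √(2 × 7.5149 × 5) = 8.67 m/s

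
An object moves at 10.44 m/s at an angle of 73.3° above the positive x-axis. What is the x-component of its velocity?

vₓ = v cos(θ) = 10.44 × cos(73.3°) = 3.0 m/s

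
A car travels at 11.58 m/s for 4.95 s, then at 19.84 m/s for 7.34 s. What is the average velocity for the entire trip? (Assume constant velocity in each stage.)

d₁ = v₁t₁ = 11.58 × 4.95 = 57.321 m
d₂ = v₂t₂ = 19.84 × 7.34 = 145.6256 m
d_total = 202.9466 m, t_total = 12.29 s
v_avg = d_total/t_total = 202.9466/12.29 = 16.51 m/s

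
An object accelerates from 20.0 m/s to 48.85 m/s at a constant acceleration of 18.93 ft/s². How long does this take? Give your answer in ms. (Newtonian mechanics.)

a = 18.93 ft/s² × 0.3048 = 5.76986 m/s²
t = (v - v₀) / a = (48.85 - 20.0) / 5.76986 = 5.00012 s
t = 5.00012 s / 0.001 = 5000 ms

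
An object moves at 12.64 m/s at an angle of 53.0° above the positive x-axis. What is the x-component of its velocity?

vₓ = v cos(θ) = 12.64 × cos(53.0°) = 7.61 m/s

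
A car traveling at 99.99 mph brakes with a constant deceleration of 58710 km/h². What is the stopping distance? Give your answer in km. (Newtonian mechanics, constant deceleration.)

v₀ = 99.99 mph × 0.44704 = 44.6995 m/s
a = 58710 km/h² × 7.716049382716049e-05 = 4.53009 m/s²
d = v₀² / (2a) = 44.6995² / (2 × 4.53009) = 1998.05 / 9.06018 = 220.531 m
d = 220.531 m / 1000.0 = 0.2205 km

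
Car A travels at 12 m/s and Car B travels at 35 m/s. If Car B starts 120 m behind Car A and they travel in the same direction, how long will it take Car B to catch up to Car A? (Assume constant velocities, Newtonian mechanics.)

Relative speed: v_rel = 35 - 12 = 23 m/s
Time to catch: t = d₀/v_rel = 120/23 = 5.22 s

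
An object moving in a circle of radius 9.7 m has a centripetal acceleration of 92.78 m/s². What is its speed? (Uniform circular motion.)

v = √(a_c × r) = √(92.78 × 9.7) = 30.0 m/s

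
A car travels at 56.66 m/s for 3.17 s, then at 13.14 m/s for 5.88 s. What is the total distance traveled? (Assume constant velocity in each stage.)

d₁ = v₁t₁ = 56.66 × 3.17 = 179.6122 m
d₂ = v₂t₂ = 13.14 × 5.88 = 77.2632 m
d_total = 179.6122 + 77.2632 = 256.88 m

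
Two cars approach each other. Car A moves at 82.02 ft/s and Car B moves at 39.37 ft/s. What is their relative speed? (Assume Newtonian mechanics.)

v_rel = v_A + v_B = 82.02 + 39.37 = 121.39 ft/s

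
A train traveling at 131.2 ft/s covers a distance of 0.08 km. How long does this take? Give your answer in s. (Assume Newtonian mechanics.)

d = 0.08 km × 1000.0 = 80.0 m
v = 131.2 ft/s × 0.3048 = 39.9898 m/s
t = d / v = 80.0 / 39.9898 = 2.001 s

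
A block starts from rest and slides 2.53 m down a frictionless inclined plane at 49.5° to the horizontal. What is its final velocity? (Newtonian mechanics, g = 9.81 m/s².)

a = g sin(θ) = 9.81 × sin(49.5°) = 7.4596 m/s²
v = √(2ad) = √(2 × 7.4596 × 2.53) = 6.14 m/s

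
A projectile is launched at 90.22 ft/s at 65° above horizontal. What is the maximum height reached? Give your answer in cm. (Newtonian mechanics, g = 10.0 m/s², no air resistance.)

v₀ = 90.22 ft/s × 0.3048 = 27.4991 m/s
H = v₀² × sin²(θ) / (2g) = 27.4991² × sin(65°)² / (2 × 10.0) = 756.201 × 0.821394 / 20.0 = 31.0569 m
H = 31.0569 m / 0.01 = 3106 cm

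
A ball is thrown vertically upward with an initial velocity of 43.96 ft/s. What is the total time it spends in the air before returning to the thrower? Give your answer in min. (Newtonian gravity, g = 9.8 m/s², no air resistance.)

v₀ = 43.96 ft/s × 0.3048 = 13.399 m/s
t_total = 2 × v₀ / g = 2 × 13.399 / 9.8 = 2.73449 s
t_total = 2.73449 s / 60.0 = 0.04557 min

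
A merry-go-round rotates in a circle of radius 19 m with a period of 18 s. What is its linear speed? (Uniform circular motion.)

v = 2πr/T = 2π×19/18 = 6.63 m/s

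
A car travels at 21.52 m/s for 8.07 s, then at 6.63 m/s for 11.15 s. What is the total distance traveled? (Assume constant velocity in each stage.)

d₁ = v₁t₁ = 21.52 × 8.07 = 173.6664 m
d₂ = v₂t₂ = 6.63 × 11.15 = 73.9245 m
d_total = 173.6664 + 73.9245 = 247.59 m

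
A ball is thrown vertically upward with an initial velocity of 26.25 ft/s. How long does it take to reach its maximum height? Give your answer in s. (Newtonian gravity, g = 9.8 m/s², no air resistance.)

v₀ = 26.25 ft/s × 0.3048 = 8.001 m/s
t_up = v₀ / g = 8.001 / 9.8 = 0.8164 s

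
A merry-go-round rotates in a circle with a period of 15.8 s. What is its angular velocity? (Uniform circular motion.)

ω = 2π/T = 2π/15.8 = 0.3977 rad/s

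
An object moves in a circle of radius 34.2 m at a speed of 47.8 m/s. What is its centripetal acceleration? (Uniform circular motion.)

a_c = v²/r = 47.8²/34.2 = 2284.84/34.2 = 66.81 m/s²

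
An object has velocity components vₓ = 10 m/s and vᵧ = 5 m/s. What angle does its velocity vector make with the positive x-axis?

θ = arctan(vᵧ/vₓ) = arctan(5/10) = 26.57°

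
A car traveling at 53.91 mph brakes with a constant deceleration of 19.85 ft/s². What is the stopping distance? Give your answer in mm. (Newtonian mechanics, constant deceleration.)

v₀ = 53.91 mph × 0.44704 = 24.0999 m/s
a = 19.85 ft/s² × 0.3048 = 6.05028 m/s²
d = v₀² / (2a) = 24.0999² / (2 × 6.05028) = 580.805 / 12.1006 = 47.998 m
d = 47.998 m / 0.001 = 48000 mm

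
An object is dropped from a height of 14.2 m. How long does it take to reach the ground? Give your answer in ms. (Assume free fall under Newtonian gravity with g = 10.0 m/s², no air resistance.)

t = √(2h/g) = √(2 × 14.2 / 10.0) = 1.68523 s
t = 1.68523 s / 0.001 = 1685 ms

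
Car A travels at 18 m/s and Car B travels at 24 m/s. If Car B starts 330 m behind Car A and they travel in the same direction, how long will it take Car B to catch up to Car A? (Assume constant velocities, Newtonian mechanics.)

Relative speed: v_rel = 24 - 18 = 6 m/s
Time to catch: t = d₀/v_rel = 330/6 = 55.0 s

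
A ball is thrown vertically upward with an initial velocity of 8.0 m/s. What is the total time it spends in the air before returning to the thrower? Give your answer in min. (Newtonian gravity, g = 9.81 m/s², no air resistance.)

t_total = 2 × v₀ / g = 2 × 8.0 / 9.81 = 1.63099 s
t_total = 1.63099 s / 60.0 = 0.02718 min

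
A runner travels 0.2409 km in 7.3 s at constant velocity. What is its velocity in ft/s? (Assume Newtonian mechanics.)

d = 0.2409 km × 1000.0 = 240.9 m
v = d / t = 240.9 / 7.3 = 33.0 m/s
v = 33.0 m/s / 0.3048 = 108.3 ft/s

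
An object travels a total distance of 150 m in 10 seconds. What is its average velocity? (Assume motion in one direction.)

v_avg = Δd / Δt = 150 / 10 = 15.0 m/s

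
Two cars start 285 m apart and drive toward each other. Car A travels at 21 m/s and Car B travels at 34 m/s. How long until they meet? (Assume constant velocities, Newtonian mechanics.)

Combined speed: v_combined = 21 + 34 = 55 m/s
Time to meet: t = d/v_combined = 285/55 = 5.18 s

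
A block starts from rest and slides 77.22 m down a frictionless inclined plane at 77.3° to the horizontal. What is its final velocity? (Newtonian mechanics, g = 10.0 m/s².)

a = g sin(θ) = 10.0 × sin(77.3°) = 9.7553 m/s²
v = √(2ad) = √(2 × 9.7553 × 77.22) = 38.82 m/s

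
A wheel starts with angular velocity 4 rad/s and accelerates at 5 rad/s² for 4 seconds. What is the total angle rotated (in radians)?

θ = ω₀t + ½αt² = 4×4 + ½×5×4² = 56.0 rad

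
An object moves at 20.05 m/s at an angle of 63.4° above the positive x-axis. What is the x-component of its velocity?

vₓ = v cos(θ) = 20.05 × cos(63.4°) = 8.98 m/s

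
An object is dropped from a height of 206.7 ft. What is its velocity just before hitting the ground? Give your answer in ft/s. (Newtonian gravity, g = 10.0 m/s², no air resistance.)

h = 206.7 ft × 0.3048 = 63.0022 m
v = √(2gh) = √(2 × 10.0 × 63.0022) = 35.4971 m/s
v = 35.4971 m/s / 0.3048 = 116.5 ft/s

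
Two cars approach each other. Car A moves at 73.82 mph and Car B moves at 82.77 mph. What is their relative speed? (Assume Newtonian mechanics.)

v_rel = v_A + v_B = 73.82 + 82.77 = 156.59 mph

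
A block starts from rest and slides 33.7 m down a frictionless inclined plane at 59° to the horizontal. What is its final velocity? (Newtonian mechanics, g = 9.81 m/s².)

a = g sin(θ) = 9.81 × sin(59°) = 8.4088 m/s²
v = √(2ad) = √(2 × 8.4088 × 33.7) = 23.81 m/s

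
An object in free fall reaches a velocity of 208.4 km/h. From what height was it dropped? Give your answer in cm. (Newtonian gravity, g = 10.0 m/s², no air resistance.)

v = 208.4 km/h × 0.2777777777777778 = 57.8889 m/s
h = v² / (2g) = 57.8889² / (2 × 10.0) = 167.556 m
h = 167.556 m / 0.01 = 16760 cm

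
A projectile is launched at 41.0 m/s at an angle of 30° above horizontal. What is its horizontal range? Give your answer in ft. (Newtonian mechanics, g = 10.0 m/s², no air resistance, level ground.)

R = v₀² × sin(2θ) / g = 41.0² × sin(2 × 30°) / 10.0 = 1681.0 × 0.866025 / 10.0 = 145.579 m
R = 145.579 m / 0.3048 = 477.6 ft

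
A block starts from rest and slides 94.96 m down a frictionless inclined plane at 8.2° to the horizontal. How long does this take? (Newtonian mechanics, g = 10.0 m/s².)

a = g sin(θ) = 10.0 × sin(8.2°) = 1.4263 m/s²
t = √(2d/a) = √(2 × 94.96 / 1.4263) = 11.54 s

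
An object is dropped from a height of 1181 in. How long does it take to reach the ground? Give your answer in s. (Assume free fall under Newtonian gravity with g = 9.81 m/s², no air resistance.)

h = 1181 in × 0.0254 = 29.9974 m
t = √(2h/g) = √(2 × 29.9974 / 9.81) = 2.473 s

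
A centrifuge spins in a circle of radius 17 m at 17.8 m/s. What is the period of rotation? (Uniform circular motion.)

T = 2πr/v = 2π×17/17.8 = 6.0 s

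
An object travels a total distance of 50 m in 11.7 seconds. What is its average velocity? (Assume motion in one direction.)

v_avg = Δd / Δt = 50 / 11.7 = 4.27 m/s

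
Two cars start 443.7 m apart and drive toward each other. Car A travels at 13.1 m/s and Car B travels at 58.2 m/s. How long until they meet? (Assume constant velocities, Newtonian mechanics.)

Combined speed: v_combined = 13.1 + 58.2 = 71.3 m/s
Time to meet: t = d/v_combined = 443.7/71.3 = 6.22 s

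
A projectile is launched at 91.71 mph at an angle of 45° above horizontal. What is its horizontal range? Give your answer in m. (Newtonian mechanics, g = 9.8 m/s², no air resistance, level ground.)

v₀ = 91.71 mph × 0.44704 = 40.998 m/s
R = v₀² × sin(2θ) / g = 40.998² × sin(2 × 45°) / 9.8 = 1680.84 × 1.0 / 9.8 = 171.5 m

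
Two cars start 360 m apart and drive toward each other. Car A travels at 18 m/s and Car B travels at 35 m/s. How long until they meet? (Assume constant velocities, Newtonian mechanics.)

Combined speed: v_combined = 18 + 35 = 53 m/s
Time to meet: t = d/v_combined = 360/53 = 6.79 s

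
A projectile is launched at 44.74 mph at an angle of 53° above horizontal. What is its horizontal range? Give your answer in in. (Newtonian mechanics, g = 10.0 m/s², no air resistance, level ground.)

v₀ = 44.74 mph × 0.44704 = 20.0006 m/s
R = v₀² × sin(2θ) / g = 20.0006² × sin(2 × 53°) / 10.0 = 400.024 × 0.961262 / 10.0 = 38.4528 m
R = 38.4528 m / 0.0254 = 1514 in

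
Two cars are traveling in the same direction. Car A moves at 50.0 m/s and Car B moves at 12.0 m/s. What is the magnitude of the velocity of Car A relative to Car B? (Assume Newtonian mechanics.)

v_rel = |v_A - v_B| = |50.0 - 12.0| = 38.0 m/s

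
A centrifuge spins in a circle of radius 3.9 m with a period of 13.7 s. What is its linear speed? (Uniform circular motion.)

v = 2πr/T = 2π×3.9/13.7 = 1.79 m/s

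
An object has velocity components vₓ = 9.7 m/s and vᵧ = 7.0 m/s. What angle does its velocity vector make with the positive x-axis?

θ = arctan(vᵧ/vₓ) = arctan(7.0/9.7) = 35.82°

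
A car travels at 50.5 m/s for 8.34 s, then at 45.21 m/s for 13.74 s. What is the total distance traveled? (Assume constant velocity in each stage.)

d₁ = v₁t₁ = 50.5 × 8.34 = 421.17 m
d₂ = v₂t₂ = 45.21 × 13.74 = 621.1854 m
d_total = 421.17 + 621.1854 = 1042.36 m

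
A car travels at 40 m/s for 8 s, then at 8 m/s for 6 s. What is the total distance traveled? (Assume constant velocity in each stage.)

d₁ = v₁t₁ = 40 × 8 = 320 m
d₂ = v₂t₂ = 8 × 6 = 48 m
d_total = 320 + 48 = 368 m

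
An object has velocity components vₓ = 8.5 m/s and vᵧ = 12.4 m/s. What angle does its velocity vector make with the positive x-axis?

θ = arctan(vᵧ/vₓ) = arctan(12.4/8.5) = 55.57°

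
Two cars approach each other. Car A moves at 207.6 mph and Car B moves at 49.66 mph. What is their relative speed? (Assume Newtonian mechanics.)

v_rel = v_A + v_B = 207.6 + 49.66 = 257.26 mph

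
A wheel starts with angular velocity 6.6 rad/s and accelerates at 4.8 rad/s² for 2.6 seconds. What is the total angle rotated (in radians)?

θ = ω₀t + ½αt² = 6.6×2.6 + ½×4.8×2.6² = 33.38 rad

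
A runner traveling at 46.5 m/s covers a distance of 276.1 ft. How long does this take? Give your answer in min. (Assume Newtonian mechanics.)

d = 276.1 ft × 0.3048 = 84.1553 m
t = d / v = 84.1553 / 46.5 = 1.80979 s
t = 1.80979 s / 60.0 = 0.03016 min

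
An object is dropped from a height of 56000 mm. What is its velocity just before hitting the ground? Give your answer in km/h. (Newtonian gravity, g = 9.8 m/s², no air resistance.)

h = 56000 mm × 0.001 = 56.0 m
v = √(2gh) = √(2 × 9.8 × 56.0) = 33.13 m/s
v = 33.13 m/s / 0.2777777777777778 = 119.3 km/h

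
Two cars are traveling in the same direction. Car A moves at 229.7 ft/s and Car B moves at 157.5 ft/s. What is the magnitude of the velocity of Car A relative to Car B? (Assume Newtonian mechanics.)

v_rel = |v_A - v_B| = |229.7 - 157.5| = 72.2 ft/s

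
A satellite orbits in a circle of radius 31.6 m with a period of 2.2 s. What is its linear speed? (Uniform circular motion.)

v = 2πr/T = 2π×31.6/2.2 = 90.25 m/s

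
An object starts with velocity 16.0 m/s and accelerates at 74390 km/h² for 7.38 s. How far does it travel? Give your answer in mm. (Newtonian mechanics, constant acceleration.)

a = 74390 km/h² × 7.716049382716049e-05 = 5.73997 m/s²
d = v₀ × t + ½ × a × t² = 16.0 × 7.38 + 0.5 × 5.73997 × 7.38² = 274.392 m
d = 274.392 m / 0.001 = 274400 mm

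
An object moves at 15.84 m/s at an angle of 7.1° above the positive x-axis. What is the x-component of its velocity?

vₓ = v cos(θ) = 15.84 × cos(7.1°) = 15.72 m/s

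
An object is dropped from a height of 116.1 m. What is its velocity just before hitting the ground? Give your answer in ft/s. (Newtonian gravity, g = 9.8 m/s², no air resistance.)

v = √(2gh) = √(2 × 9.8 × 116.1) = 47.7028 m/s
v = 47.7028 m/s / 0.3048 = 156.5 ft/s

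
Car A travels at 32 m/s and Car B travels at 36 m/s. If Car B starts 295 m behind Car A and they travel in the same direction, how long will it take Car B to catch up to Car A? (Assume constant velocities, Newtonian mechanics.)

Relative speed: v_rel = 36 - 32 = 4 m/s
Time to catch: t = d₀/v_rel = 295/4 = 73.75 s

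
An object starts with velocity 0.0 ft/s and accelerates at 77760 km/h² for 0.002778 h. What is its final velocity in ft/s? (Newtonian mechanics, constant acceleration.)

v₀ = 0.0 ft/s × 0.3048 = 0.0 m/s
a = 77760 km/h² × 7.716049382716049e-05 = 6.0 m/s²
t = 0.002778 h × 3600.0 = 10.0008 s
v = v₀ + a × t = 0.0 + 6.0 × 10.0008 = 60.0048 m/s
v = 60.0048 m/s / 0.3048 = 196.9 ft/s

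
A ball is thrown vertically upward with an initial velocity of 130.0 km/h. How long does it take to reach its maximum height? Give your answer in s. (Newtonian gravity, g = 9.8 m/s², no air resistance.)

v₀ = 130.0 km/h × 0.2777777777777778 = 36.1111 m/s
t_up = v₀ / g = 36.1111 / 9.8 = 3.685 s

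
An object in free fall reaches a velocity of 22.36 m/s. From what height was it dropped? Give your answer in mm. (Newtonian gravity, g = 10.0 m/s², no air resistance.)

h = v² / (2g) = 22.36² / (2 × 10.0) = 24.9985 m
h = 24.9985 m / 0.001 = 25000 mm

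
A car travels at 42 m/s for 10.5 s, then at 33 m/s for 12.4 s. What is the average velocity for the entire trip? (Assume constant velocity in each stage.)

d₁ = v₁t₁ = 42 × 10.5 = 441.0 m
d₂ = v₂t₂ = 33 × 12.4 = 409.2 m
d_total = 850.2 m, t_total = 22.9 s
v_avg = d_total/t_total = 850.2/22.9 = 37.13 m/s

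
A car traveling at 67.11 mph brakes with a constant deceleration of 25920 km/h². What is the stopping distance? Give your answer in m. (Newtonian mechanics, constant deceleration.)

v₀ = 67.11 mph × 0.44704 = 30.0009 m/s
a = 25920 km/h² × 7.716049382716049e-05 = 2.0 m/s²
d = v₀² / (2a) = 30.0009² / (2 × 2.0) = 900.054 / 4.0 = 225.0 m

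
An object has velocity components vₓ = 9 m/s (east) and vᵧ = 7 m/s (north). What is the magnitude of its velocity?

|v| = √(vₓ² + vᵧ²) = √(9² + 7²) = √(130) = 11.4 m/s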